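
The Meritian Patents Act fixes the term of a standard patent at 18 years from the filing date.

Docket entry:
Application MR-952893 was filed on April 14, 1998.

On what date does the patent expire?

Filing date + 18 years → 14 April 2016.

April 14, 2016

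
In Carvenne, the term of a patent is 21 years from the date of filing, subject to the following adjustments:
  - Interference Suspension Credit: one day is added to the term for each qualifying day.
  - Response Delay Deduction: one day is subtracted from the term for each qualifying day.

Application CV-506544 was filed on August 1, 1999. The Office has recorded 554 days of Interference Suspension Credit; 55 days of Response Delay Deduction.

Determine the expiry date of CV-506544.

December 13, 2021

Base term: filing date + 21 years → 1 August 2020.
Interference Suspension Credit: +554 days → 6 February 2022.
Response Delay Deduction: −55 days → 13 December 2021.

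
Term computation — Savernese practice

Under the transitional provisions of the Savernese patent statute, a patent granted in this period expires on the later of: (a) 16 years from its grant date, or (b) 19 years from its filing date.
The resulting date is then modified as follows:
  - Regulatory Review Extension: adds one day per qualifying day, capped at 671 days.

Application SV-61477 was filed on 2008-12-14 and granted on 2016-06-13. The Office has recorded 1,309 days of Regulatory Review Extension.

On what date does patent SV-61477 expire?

2034-04-15

(a) grant + 16 years → 13 June 2032.
(b) filing + 19 years → 14 December 2027.
Later of the two: 13 June 2032.
Regulatory Review Extension: 1309 days claimed exceeds the 671-day cap, so +671 days → 15 April 2034.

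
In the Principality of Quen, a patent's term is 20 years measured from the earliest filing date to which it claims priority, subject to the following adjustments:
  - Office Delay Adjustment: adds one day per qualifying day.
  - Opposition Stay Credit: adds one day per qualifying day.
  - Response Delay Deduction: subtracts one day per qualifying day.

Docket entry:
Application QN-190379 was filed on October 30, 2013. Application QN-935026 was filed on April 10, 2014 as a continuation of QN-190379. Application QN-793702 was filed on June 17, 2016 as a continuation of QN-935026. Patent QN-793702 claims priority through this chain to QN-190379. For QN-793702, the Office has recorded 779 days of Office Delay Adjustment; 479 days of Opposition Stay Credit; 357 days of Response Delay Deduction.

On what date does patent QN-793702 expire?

Earliest priority filing: 30 October 2013.
Base term: 30 October 2013 + 20 years → 30 October 2033.
Office Delay Adjustment: +779 days → 18 December 2035.
Opposition Stay Credit: +479 days → 10 April 2037.
Response Delay Deduction: −357 days → 18 April 2036.

2036-04-18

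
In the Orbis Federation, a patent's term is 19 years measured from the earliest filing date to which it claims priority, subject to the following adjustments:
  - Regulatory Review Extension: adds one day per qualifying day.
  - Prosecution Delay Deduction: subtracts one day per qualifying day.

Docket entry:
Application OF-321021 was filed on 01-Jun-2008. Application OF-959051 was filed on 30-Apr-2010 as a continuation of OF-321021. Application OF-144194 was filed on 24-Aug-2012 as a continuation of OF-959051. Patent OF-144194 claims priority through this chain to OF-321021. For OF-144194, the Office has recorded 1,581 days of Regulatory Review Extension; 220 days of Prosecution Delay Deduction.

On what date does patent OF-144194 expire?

Earliest priority filing: 1 June 2008.
Base term: 1 June 2008 + 19 years → 1 June 2027.
Regulatory Review Extension: +1581 days → 29 September 2031.
Prosecution Delay Deduction: −220 days → 21 February 2031.

February 21, 2031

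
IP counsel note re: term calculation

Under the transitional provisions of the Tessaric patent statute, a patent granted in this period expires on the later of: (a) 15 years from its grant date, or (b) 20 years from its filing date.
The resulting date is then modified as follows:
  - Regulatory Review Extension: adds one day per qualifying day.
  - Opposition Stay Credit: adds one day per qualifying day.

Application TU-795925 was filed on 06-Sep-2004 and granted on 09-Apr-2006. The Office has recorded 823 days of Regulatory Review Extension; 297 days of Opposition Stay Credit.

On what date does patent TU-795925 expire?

2027-10-01

(a) grant + 15 years → 9 April 2021.
(b) filing + 20 years → 6 September 2024.
Later of the two: 6 September 2024.
Regulatory Review Extension: +823 days → 8 December 2026.
Opposition Stay Credit: +297 days → 1 October 2027.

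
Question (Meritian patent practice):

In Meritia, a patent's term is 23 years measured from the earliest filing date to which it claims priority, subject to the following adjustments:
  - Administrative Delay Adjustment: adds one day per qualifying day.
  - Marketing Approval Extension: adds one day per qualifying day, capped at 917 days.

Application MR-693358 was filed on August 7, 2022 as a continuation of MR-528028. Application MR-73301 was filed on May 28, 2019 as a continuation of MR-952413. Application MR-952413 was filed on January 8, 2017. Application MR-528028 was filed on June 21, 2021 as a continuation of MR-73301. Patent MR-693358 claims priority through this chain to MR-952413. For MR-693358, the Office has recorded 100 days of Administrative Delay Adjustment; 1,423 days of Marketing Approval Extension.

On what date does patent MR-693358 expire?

2042-10-21

Earliest priority filing: 8 January 2017.
Base term: 8 January 2017 + 23 years → 8 January 2040.
Administrative Delay Adjustment: +100 days → 17 April 2040.
Marketing Approval Extension: 1423 days claimed exceeds the 917-day cap, so +917 days → 21 October 2042.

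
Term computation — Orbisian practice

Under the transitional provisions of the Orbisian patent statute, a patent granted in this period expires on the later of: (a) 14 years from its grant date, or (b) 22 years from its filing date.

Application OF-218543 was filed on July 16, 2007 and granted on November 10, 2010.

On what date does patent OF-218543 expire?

(a) grant + 14 years → 10 November 2024.
(b) filing + 22 years → 16 July 2029.
Later of the two: 16 July 2029.

2029-07-16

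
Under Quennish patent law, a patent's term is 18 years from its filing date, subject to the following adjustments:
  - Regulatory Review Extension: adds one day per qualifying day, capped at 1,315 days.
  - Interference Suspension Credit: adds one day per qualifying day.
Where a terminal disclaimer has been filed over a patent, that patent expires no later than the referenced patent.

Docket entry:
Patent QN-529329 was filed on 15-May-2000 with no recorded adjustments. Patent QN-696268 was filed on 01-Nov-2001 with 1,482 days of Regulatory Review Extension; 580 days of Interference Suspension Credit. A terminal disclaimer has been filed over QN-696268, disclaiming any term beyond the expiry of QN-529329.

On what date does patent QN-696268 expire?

Natural term of QN-696268:
  Base: filing + 18 years → 1 November 2019.
  Regulatory Review Extension: 1482 days claimed exceeds the 1315-day cap, so +1315 days → 8 June 2023.
  Interference Suspension Credit: +580 days → 8 January 2025.
Expiry of referenced patent QN-529329:
  Base: filing + 18 years → 15 May 2018.
Terminal disclaimer: QN-696268 expires on the earlier of 8 January 2025 and 15 May 2018.

2018-05-15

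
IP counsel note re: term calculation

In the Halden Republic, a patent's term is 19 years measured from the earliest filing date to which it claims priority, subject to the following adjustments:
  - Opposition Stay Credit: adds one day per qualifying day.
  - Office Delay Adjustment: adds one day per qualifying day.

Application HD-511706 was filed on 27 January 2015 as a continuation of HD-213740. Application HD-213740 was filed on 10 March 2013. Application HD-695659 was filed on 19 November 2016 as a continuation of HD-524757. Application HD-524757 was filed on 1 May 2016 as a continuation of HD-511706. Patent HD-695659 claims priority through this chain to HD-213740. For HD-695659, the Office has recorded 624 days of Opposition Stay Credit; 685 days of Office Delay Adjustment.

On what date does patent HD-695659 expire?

Earliest priority filing: 10 March 2013.
Base term: 10 March 2013 + 19 years → 10 March 2032.
Opposition Stay Credit: +624 days → 24 November 2033.
Office Delay Adjustment: +685 days → 10 October 2035.

October 10, 2035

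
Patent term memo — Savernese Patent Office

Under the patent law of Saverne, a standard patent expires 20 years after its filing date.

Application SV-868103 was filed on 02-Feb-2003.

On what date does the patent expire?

February 2, 2023

Filing date + 20 years → 2 February 2023.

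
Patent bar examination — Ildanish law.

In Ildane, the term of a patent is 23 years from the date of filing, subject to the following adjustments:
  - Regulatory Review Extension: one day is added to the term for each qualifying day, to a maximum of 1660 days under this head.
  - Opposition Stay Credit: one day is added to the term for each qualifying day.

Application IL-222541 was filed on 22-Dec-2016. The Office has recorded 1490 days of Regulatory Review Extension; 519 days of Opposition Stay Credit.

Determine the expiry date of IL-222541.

2045-06-22

Base term: filing date + 23 years → 22 December 2039.
Regulatory Review Extension: 1490 days (within the 1660-day cap) → +1490 days → 20 January 2044.
Opposition Stay Credit: +519 days → 22 June 2045.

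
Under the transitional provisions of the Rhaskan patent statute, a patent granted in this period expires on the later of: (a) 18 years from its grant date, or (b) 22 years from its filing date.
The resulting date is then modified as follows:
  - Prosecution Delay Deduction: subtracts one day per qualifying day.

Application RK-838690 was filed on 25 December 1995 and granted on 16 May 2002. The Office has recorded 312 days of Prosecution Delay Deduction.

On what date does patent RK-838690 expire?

2019-07-09

(a) grant + 18 years → 16 May 2020.
(b) filing + 22 years → 25 December 2017.
Later of the two: 16 May 2020.
Prosecution Delay Deduction: −312 days → 9 July 2019.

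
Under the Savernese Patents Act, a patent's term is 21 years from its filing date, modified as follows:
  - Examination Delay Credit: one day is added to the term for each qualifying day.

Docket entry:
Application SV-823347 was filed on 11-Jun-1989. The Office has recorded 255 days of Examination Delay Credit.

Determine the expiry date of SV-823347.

Base term: filing date + 21 years → 11 June 2010.
Examination Delay Credit: +255 days → 21 February 2011.

February 21, 2011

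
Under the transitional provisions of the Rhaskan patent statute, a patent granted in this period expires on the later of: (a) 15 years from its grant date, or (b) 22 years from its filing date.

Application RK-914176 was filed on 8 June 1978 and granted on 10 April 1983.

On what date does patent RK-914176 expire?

June 8, 2000

(a) grant + 15 years → 10 April 1998.
(b) filing + 22 years → 8 June 2000.
Later of the two: 8 June 2000.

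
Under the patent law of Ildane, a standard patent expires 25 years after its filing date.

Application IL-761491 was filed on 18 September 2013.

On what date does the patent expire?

Filing date + 25 years → 18 September 2038.

September 18, 2038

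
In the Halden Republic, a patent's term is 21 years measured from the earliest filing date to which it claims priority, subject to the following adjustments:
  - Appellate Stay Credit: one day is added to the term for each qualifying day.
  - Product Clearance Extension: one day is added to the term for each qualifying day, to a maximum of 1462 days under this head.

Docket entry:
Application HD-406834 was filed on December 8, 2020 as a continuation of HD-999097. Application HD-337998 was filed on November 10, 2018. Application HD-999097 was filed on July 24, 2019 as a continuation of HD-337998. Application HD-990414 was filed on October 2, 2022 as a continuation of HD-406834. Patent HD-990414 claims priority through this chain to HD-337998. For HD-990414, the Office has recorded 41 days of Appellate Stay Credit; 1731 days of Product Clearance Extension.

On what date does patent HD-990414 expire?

Earliest priority filing: 10 November 2018.
Base term: 10 November 2018 + 21 years → 10 November 2039.
Appellate Stay Credit: +41 days → 21 December 2039.
Product Clearance Extension: 1731 days claimed exceeds the 1462-day cap, so +1462 days → 22 December 2043.

2043-12-22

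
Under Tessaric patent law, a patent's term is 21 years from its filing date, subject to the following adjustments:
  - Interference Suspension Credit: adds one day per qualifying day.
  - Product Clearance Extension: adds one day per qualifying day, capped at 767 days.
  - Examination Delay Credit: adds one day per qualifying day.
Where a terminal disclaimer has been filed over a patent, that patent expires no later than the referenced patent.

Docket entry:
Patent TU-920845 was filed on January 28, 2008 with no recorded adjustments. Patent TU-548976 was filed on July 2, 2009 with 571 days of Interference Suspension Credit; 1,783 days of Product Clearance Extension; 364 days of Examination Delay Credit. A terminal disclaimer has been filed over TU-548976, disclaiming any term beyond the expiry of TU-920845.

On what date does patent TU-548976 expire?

Natural term of TU-548976:
  Base: filing + 21 years → 2 July 2030.
  Interference Suspension Credit: +571 days → 24 January 2032.
  Product Clearance Extension: 1783 days claimed exceeds the 767-day cap, so +767 days → 1 March 2034.
  Examination Delay Credit: +364 days → 28 February 2035.
Expiry of referenced patent TU-920845:
  Base: filing + 21 years → 28 January 2029.
Terminal disclaimer: TU-548976 expires on the earlier of 28 February 2035 and 28 January 2029.

January 28, 2029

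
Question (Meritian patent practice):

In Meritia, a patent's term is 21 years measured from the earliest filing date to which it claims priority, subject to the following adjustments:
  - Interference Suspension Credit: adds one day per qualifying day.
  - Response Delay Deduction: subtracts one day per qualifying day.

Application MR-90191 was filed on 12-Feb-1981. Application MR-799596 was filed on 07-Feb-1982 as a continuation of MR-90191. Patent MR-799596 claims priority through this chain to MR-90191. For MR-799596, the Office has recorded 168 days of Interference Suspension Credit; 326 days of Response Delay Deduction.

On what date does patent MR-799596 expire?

Earliest priority filing: 12 February 1981.
Base term: 12 February 1981 + 21 years → 12 February 2002.
Interference Suspension Credit: +168 days → 30 July 2002.
Response Delay Deduction: −326 days → 7 September 2001.

September 7, 2001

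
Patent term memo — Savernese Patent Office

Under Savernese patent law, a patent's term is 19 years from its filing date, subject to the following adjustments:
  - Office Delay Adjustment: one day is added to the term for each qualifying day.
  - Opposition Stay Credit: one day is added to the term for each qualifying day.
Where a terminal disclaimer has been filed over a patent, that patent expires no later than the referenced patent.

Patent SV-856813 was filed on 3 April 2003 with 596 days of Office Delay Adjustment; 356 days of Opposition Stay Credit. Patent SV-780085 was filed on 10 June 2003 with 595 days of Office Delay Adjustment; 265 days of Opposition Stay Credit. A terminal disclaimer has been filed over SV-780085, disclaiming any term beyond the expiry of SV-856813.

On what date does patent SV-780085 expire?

2024-10-17

Natural term of SV-780085:
  Base: filing + 19 years → 10 June 2022.
  Office Delay Adjustment: +595 days → 26 January 2024.
  Opposition Stay Credit: +265 days → 17 October 2024.
Expiry of referenced patent SV-856813:
  Base: filing + 19 years → 3 April 2022.
  Office Delay Adjustment: +596 days → 20 November 2023.
  Opposition Stay Credit: +356 days → 10 November 2024.
Terminal disclaimer: SV-780085 expires on the earlier of 17 October 2024 and 10 November 2024.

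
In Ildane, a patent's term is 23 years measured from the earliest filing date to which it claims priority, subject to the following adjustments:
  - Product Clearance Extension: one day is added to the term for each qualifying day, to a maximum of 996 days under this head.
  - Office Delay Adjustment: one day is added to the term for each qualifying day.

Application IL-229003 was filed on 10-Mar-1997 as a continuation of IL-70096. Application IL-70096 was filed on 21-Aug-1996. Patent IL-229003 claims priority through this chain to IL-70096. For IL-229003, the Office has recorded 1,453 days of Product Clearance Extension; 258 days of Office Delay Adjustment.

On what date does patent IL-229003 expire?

Earliest priority filing: 21 August 1996.
Base term: 21 August 1996 + 23 years → 21 August 2019.
Product Clearance Extension: 1453 days claimed exceeds the 996-day cap, so +996 days → 13 May 2022.
Office Delay Adjustment: +258 days → 26 January 2023.

January 26, 2023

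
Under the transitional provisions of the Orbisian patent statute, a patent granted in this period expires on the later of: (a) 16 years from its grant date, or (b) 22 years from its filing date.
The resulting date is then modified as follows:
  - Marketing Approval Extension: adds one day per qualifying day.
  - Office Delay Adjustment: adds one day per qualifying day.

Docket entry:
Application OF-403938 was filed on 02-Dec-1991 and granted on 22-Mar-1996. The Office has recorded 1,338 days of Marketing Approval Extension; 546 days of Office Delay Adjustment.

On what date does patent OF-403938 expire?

2019-01-29

(a) grant + 16 years → 22 March 2012.
(b) filing + 22 years → 2 December 2013.
Later of the two: 2 December 2013.
Marketing Approval Extension: +1338 days → 1 August 2017.
Office Delay Adjustment: +546 days → 29 January 2019.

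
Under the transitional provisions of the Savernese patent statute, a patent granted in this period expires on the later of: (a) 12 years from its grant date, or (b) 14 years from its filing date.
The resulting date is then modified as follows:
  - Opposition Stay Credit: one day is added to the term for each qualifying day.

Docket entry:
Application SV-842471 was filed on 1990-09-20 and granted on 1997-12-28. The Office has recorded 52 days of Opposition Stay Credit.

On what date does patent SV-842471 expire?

(a) grant + 12 years → 28 December 2009.
(b) filing + 14 years → 20 September 2004.
Later of the two: 28 December 2009.
Opposition Stay Credit: +52 days → 18 February 2010.

2010-02-18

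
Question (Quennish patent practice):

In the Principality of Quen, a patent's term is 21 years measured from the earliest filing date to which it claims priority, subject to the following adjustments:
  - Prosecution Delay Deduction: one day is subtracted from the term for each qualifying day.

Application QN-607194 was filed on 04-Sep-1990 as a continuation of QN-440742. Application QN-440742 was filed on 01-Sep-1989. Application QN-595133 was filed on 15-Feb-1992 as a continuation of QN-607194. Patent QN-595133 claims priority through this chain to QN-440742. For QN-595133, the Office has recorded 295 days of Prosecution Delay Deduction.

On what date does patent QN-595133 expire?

2009-11-10

Earliest priority filing: 1 September 1989.
Base term: 1 September 1989 + 21 years → 1 September 2010.
Prosecution Delay Deduction: −295 days → 10 November 2009.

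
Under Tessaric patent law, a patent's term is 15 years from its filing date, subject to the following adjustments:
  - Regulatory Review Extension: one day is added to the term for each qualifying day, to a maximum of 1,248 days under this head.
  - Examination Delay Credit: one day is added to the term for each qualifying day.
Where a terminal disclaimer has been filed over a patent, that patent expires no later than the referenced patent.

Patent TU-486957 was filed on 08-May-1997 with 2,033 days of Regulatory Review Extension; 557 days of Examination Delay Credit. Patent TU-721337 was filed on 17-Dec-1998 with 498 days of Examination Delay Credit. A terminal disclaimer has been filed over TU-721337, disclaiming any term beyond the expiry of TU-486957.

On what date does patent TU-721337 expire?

2015-04-29

Natural term of TU-721337:
  Base: filing + 15 years → 17 December 2013.
  Examination Delay Credit: +498 days → 29 April 2015.
Expiry of referenced patent TU-486957:
  Base: filing + 15 years → 8 May 2012.
  Regulatory Review Extension: 2033 days claimed exceeds the 1248-day cap, so +1248 days → 8 October 2015.
  Examination Delay Credit: +557 days → 17 April 2017.
Terminal disclaimer: TU-721337 expires on the earlier of 29 April 2015 and 17 April 2017.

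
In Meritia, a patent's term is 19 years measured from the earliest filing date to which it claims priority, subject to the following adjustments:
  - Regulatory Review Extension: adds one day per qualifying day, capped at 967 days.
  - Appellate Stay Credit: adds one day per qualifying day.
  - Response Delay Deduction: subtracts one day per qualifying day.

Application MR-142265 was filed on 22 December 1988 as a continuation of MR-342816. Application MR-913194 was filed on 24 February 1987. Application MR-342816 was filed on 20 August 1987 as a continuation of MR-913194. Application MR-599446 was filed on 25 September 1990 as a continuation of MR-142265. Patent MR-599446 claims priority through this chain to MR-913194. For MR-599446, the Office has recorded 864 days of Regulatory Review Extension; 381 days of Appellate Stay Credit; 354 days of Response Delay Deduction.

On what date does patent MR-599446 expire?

Earliest priority filing: 24 February 1987.
Base term: 24 February 1987 + 19 years → 24 February 2006.
Regulatory Review Extension: 864 days (within the 967-day cap) → +864 days → 7 July 2008.
Appellate Stay Credit: +381 days → 23 July 2009.
Response Delay Deduction: −354 days → 3 August 2008.

August 3, 2008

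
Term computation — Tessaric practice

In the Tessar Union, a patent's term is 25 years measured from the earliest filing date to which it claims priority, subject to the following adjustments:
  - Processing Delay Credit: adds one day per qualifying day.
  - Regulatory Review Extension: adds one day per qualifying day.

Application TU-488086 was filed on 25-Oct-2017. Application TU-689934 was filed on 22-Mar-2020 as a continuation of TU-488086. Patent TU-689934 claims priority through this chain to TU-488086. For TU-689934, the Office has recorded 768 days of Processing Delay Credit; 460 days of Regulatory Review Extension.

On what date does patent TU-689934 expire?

Earliest priority filing: 25 October 2017.
Base term: 25 October 2017 + 25 years → 25 October 2042.
Processing Delay Credit: +768 days → 1 December 2044.
Regulatory Review Extension: +460 days → 6 March 2046.

March 6, 2046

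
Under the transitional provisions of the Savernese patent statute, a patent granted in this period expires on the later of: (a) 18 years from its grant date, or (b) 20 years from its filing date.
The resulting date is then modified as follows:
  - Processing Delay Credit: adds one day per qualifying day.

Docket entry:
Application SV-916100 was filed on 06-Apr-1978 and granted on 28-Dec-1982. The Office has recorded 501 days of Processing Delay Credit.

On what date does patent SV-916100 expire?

May 13, 2002

(a) grant + 18 years → 28 December 2000.
(b) filing + 20 years → 6 April 1998.
Later of the two: 28 December 2000.
Processing Delay Credit: +501 days → 13 May 2002.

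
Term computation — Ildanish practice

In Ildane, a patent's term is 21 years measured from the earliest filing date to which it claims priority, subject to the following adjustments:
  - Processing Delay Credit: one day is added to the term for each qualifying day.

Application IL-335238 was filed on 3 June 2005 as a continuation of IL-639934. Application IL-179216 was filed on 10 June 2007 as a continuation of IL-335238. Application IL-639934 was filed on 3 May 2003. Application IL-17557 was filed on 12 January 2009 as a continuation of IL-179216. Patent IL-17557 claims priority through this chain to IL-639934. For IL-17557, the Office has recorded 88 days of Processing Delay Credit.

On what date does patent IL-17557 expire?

July 30, 2024

Earliest priority filing: 3 May 2003.
Base term: 3 May 2003 + 21 years → 3 May 2024.
Processing Delay Credit: +88 days → 30 July 2024.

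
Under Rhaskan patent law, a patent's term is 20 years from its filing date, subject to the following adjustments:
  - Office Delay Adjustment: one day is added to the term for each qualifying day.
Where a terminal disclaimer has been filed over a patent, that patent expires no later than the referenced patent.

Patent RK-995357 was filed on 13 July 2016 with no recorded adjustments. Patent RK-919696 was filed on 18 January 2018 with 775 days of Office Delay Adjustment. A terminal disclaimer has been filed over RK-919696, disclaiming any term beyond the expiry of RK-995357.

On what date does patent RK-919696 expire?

2036-07-13

Natural term of RK-919696:
  Base: filing + 20 years → 18 January 2038.
  Office Delay Adjustment: +775 days → 3 March 2040.
Expiry of referenced patent RK-995357:
  Base: filing + 20 years → 13 July 2036.
Terminal disclaimer: RK-919696 expires on the earlier of 3 March 2040 and 13 July 2036.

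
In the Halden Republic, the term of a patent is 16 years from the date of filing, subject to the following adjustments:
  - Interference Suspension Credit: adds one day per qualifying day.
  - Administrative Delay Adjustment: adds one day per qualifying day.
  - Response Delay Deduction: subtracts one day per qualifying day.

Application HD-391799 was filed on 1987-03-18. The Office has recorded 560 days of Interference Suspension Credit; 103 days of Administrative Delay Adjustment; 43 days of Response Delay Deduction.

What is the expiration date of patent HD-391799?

Base term: filing date + 16 years → 18 March 2003.
Interference Suspension Credit: +560 days → 28 September 2004.
Administrative Delay Adjustment: +103 days → 9 January 2005.
Response Delay Deduction: −43 days → 27 November 2004.

2004-11-27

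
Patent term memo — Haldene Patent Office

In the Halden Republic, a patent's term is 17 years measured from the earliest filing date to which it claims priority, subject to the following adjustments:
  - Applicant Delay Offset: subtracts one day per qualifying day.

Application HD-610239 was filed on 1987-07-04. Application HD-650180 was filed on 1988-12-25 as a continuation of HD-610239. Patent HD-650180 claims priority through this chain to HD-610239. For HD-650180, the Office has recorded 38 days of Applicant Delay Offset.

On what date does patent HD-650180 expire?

Earliest priority filing: 4 July 1987.
Base term: 4 July 1987 + 17 years → 4 July 2004.
Applicant Delay Offset: −38 days → 27 May 2004.

2004-05-27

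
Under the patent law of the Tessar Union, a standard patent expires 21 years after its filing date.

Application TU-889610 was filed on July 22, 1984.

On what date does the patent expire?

Filing date + 21 years → 22 July 2005.

July 22, 2005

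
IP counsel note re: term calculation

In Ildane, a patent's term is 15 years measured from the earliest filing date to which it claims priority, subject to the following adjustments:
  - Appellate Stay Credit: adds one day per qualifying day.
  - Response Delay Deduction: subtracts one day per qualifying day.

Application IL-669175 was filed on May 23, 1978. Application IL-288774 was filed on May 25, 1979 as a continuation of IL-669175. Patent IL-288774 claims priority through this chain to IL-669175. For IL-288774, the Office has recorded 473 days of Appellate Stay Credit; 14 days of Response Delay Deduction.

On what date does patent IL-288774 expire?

Earliest priority filing: 23 May 1978.
Base term: 23 May 1978 + 15 years → 23 May 1993.
Appellate Stay Credit: +473 days → 8 September 1994.
Response Delay Deduction: −14 days → 25 August 1994.

1994-08-25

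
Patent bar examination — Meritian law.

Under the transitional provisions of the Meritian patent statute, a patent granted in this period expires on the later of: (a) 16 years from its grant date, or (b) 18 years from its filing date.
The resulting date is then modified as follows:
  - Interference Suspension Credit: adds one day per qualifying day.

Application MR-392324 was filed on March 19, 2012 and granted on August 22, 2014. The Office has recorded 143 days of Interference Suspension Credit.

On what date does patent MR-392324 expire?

January 12, 2031

(a) grant + 16 years → 22 August 2030.
(b) filing + 18 years → 19 March 2030.
Later of the two: 22 August 2030.
Interference Suspension Credit: +143 days → 12 January 2031.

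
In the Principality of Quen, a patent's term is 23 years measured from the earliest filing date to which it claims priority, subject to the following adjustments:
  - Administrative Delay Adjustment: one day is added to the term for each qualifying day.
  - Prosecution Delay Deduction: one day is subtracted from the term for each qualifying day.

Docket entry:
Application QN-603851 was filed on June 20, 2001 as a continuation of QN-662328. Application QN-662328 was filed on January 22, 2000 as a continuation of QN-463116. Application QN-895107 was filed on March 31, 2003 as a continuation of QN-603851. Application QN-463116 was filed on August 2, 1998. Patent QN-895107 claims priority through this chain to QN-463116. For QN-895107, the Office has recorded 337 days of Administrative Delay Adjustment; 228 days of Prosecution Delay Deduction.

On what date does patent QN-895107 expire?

November 19, 2021

Earliest priority filing: 2 August 1998.
Base term: 2 August 1998 + 23 years → 2 August 2021.
Administrative Delay Adjustment: +337 days → 5 July 2022.
Prosecution Delay Deduction: −228 days → 19 November 2021.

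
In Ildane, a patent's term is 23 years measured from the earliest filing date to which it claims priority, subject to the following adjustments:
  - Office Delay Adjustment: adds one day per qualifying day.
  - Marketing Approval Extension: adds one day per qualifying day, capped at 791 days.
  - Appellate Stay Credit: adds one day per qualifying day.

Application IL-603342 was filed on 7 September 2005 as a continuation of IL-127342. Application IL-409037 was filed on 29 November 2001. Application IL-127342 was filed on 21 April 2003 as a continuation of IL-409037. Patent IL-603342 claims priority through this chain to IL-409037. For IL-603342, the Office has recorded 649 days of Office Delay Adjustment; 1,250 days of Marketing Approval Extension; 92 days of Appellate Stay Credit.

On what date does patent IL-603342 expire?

2029-02-08

Earliest priority filing: 29 November 2001.
Base term: 29 November 2001 + 23 years → 29 November 2024.
Office Delay Adjustment: +649 days → 9 September 2026.
Marketing Approval Extension: 1250 days claimed exceeds the 791-day cap, so +791 days → 8 November 2028.
Appellate Stay Credit: +92 days → 8 February 2029.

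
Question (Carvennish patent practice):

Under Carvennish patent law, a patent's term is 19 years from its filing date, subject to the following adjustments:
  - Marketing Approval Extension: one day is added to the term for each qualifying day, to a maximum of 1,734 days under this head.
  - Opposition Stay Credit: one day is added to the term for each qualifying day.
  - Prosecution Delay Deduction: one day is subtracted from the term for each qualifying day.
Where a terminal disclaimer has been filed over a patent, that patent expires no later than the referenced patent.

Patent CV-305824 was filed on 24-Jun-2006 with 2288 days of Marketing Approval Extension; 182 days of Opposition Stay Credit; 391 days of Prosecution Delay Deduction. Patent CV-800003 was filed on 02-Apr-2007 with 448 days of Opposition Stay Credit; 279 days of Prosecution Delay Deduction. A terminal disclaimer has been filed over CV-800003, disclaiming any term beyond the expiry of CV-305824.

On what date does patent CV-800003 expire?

September 18, 2026

Natural term of CV-800003:
  Base: filing + 19 years → 2 April 2026.
  Opposition Stay Credit: +448 days → 24 June 2027.
  Prosecution Delay Deduction: −279 days → 18 September 2026.
Expiry of referenced patent CV-305824:
  Base: filing + 19 years → 24 June 2025.
  Marketing Approval Extension: 2288 days claimed exceeds the 1734-day cap, so +1734 days → 24 March 2030.
  Opposition Stay Credit: +182 days → 22 September 2030.
  Prosecution Delay Deduction: −391 days → 27 August 2029.
Terminal disclaimer: CV-800003 expires on the earlier of 18 September 2026 and 27 August 2029.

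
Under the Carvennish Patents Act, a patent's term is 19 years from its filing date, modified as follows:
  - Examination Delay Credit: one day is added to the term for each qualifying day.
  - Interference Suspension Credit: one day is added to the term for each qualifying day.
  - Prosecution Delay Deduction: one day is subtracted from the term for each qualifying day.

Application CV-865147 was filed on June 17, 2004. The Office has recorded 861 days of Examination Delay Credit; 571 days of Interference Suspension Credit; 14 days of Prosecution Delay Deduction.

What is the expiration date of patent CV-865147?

Base term: filing date + 19 years → 17 June 2023.
Examination Delay Credit: +861 days → 25 October 2025.
Interference Suspension Credit: +571 days → 19 May 2027.
Prosecution Delay Deduction: −14 days → 5 May 2027.

May 5, 2027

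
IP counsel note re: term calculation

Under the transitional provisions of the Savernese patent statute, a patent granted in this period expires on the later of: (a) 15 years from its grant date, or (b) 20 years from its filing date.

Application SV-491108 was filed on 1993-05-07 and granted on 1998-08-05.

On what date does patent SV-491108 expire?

(a) grant + 15 years → 5 August 2013.
(b) filing + 20 years → 7 May 2013.
Later of the two: 5 August 2013.

2013-08-05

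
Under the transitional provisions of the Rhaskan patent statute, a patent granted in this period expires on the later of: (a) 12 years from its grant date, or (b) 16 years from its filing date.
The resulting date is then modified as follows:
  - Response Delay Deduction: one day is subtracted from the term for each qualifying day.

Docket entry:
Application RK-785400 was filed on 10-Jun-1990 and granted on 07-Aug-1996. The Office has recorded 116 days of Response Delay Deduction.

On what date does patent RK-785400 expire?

April 13, 2008

(a) grant + 12 years → 7 August 2008.
(b) filing + 16 years → 10 June 2006.
Later of the two: 7 August 2008.
Response Delay Deduction: −116 days → 13 April 2008.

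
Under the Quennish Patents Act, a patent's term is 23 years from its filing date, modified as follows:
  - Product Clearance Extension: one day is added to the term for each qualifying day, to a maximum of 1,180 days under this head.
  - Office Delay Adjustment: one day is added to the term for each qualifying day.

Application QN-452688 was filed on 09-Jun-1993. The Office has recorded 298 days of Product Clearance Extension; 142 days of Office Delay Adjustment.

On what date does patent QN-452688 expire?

Base term: filing date + 23 years → 9 June 2016.
Product Clearance Extension: 298 days (within the 1180-day cap) → +298 days → 3 April 2017.
Office Delay Adjustment: +142 days → 23 August 2017.

August 23, 2017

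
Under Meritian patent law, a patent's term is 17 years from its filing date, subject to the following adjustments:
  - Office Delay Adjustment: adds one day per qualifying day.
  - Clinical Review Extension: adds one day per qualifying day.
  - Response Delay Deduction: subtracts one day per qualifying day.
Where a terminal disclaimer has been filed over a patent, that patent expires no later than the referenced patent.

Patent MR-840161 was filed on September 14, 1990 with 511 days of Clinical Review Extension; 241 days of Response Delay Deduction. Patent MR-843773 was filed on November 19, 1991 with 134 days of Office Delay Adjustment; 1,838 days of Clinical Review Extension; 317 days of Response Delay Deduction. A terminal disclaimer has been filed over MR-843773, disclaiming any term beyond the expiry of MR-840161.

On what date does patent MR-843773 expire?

Natural term of MR-843773:
  Base: filing + 17 years → 19 November 2008.
  Office Delay Adjustment: +134 days → 2 April 2009.
  Clinical Review Extension: +1838 days → 14 April 2014.
  Response Delay Deduction: −317 days → 1 June 2013.
Expiry of referenced patent MR-840161:
  Base: filing + 17 years → 14 September 2007.
  Clinical Review Extension: +511 days → 6 February 2009.
  Response Delay Deduction: −241 days → 10 June 2008.
Terminal disclaimer: MR-843773 expires on the earlier of 1 June 2013 and 10 June 2008.

2008-06-10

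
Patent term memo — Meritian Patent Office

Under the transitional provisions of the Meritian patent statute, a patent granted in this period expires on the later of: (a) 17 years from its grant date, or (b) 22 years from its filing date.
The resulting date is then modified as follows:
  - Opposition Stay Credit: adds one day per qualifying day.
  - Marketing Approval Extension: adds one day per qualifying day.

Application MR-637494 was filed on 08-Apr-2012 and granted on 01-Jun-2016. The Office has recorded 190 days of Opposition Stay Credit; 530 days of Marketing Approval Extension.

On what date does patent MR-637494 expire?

2036-03-28

(a) grant + 17 years → 1 June 2033.
(b) filing + 22 years → 8 April 2034.
Later of the two: 8 April 2034.
Opposition Stay Credit: +190 days → 15 October 2034.
Marketing Approval Extension: +530 days → 28 March 2036.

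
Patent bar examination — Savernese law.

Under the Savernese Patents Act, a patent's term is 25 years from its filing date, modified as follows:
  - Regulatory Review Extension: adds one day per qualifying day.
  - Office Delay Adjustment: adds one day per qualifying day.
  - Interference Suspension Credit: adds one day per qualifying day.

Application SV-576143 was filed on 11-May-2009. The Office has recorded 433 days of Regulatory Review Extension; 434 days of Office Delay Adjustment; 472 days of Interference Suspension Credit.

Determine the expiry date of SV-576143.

January 9, 2038

Base term: filing date + 25 years → 11 May 2034.
Regulatory Review Extension: +433 days → 18 July 2035.
Office Delay Adjustment: +434 days → 24 September 2036.
Interference Suspension Credit: +472 days → 9 January 2038.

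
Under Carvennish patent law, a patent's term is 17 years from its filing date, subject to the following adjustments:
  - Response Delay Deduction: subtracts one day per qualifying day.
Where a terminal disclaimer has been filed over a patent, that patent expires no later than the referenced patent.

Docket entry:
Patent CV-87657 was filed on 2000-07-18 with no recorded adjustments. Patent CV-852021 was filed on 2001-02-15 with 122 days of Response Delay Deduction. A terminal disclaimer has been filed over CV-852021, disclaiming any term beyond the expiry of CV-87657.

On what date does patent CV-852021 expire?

2017-07-18

Natural term of CV-852021:
  Base: filing + 17 years → 15 February 2018.
  Response Delay Deduction: −122 days → 16 October 2017.
Expiry of referenced patent CV-87657:
  Base: filing + 17 years → 18 July 2017.
Terminal disclaimer: CV-852021 expires on the earlier of 16 October 2017 and 18 July 2017.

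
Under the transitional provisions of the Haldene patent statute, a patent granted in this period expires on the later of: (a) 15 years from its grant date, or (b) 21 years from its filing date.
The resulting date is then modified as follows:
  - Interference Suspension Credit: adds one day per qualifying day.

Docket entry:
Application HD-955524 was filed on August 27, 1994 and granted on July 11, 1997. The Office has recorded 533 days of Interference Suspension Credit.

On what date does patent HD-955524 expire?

February 10, 2017

(a) grant + 15 years → 11 July 2012.
(b) filing + 21 years → 27 August 2015.
Later of the two: 27 August 2015.
Interference Suspension Credit: +533 days → 10 February 2017.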